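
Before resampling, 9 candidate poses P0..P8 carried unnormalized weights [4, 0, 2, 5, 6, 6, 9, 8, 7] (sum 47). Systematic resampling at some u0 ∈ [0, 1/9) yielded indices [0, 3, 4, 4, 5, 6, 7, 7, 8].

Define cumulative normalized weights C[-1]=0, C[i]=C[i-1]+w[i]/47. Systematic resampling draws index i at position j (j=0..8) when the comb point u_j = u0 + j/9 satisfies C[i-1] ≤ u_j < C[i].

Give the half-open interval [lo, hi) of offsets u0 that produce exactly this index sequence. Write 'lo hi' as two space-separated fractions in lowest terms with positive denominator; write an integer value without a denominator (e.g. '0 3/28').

C = [4/47, 4/47, 6/47, 11/47, 17/47, 23/47, 32/47, 40/47, 1]
j=0 picked index 0: u0 ∈ [0, 4/47)
j=1 picked index 3: u0 ∈ [7/423, 52/423)
j=2 picked index 4: u0 ∈ [5/423, 59/423)
j=3 picked index 4: u0 ∈ [-14/141, 4/141)
j=4 picked index 5: u0 ∈ [-35/423, 19/423)
j=5 picked index 6: u0 ∈ [-28/423, 53/423)
j=6 picked index 7: u0 ∈ [2/141, 26/141)
j=7 picked index 7: u0 ∈ [-41/423, 31/423)
j=8 picked index 8: u0 ∈ [-16/423, 1/9)
intersection: [7/423, 4/141)

7/423 4/141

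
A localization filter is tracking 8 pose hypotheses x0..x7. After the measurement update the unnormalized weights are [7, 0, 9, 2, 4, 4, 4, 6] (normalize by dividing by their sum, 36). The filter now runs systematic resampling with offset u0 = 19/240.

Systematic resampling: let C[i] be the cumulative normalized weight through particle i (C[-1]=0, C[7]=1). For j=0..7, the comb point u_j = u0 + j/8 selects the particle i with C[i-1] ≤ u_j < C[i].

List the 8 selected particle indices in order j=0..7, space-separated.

C = [7/36, 7/36, 4/9, 1/2, 11/18, 13/18, 5/6, 1]
j=0: u_0=19/240 ∈ [0, 7/36) → index 0
j=1: u_1=49/240 ∈ [7/36, 4/9) → index 2
j=2: u_2=79/240 ∈ [7/36, 4/9) → index 2
j=3: u_3=109/240 ∈ [4/9, 1/2) → index 3
j=4: u_4=139/240 ∈ [1/2, 11/18) → index 4
j=5: u_5=169/240 ∈ [11/18, 13/18) → index 5
j=6: u_6=199/240 ∈ [13/18, 5/6) → index 6
j=7: u_7=229/240 ∈ [5/6, 1) → index 7

0 2 2 3 4 5 6 7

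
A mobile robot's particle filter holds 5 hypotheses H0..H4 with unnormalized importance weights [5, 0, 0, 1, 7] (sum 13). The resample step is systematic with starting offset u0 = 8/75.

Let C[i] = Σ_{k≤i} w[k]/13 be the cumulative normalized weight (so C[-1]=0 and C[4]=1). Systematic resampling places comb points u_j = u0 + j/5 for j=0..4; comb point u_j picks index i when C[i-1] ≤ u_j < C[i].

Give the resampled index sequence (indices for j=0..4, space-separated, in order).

0 0 4 4 4

C = [5/13, 5/13, 5/13, 6/13, 1]
j=0: u_0=8/75 ∈ [0, 5/13) → index 0
j=1: u_1=23/75 ∈ [0, 5/13) → index 0
j=2: u_2=38/75 ∈ [6/13, 1) → index 4
j=3: u_3=53/75 ∈ [6/13, 1) → index 4
j=4: u_4=68/75 ∈ [6/13, 1) → index 4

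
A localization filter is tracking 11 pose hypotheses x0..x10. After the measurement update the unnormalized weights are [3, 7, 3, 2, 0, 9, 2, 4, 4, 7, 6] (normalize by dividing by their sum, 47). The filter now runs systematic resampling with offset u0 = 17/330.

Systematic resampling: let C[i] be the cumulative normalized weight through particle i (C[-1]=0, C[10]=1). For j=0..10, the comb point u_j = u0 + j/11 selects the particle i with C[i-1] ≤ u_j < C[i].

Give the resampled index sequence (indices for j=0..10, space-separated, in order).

0 1 2 5 5 5 7 8 9 9 10

C = [3/47, 10/47, 13/47, 15/47, 15/47, 24/47, 26/47, 30/47, 34/47, 41/47, 1]
j=0: u_0=17/330 ∈ [0, 3/47) → index 0
j=1: u_1=47/330 ∈ [3/47, 10/47) → index 1
j=2: u_2=7/30 ∈ [10/47, 13/47) → index 2
j=3: u_3=107/330 ∈ [15/47, 24/47) → index 5
j=4: u_4=137/330 ∈ [15/47, 24/47) → index 5
j=5: u_5=167/330 ∈ [15/47, 24/47) → index 5
j=6: u_6=197/330 ∈ [26/47, 30/47) → index 7
j=7: u_7=227/330 ∈ [30/47, 34/47) → index 8
j=8: u_8=257/330 ∈ [34/47, 41/47) → index 9
j=9: u_9=287/330 ∈ [34/47, 41/47) → index 9
j=10: u_10=317/330 ∈ [41/47, 1) → index 10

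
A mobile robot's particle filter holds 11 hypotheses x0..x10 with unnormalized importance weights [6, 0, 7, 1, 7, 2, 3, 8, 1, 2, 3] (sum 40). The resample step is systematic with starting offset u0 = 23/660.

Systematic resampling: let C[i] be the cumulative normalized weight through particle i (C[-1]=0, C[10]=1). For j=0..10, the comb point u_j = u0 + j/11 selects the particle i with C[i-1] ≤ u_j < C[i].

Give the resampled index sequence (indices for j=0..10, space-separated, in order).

0 0 2 2 4 4 6 7 7 8 10

C = [3/20, 3/20, 13/40, 7/20, 21/40, 23/40, 13/20, 17/20, 7/8, 37/40, 1]
j=0: u_0=23/660 ∈ [0, 3/20) → index 0
j=1: u_1=83/660 ∈ [0, 3/20) → index 0
j=2: u_2=13/60 ∈ [3/20, 13/40) → index 2
j=3: u_3=203/660 ∈ [3/20, 13/40) → index 2
j=4: u_4=263/660 ∈ [7/20, 21/40) → index 4
j=5: u_5=323/660 ∈ [7/20, 21/40) → index 4
j=6: u_6=383/660 ∈ [23/40, 13/20) → index 6
j=7: u_7=443/660 ∈ [13/20, 17/20) → index 7
j=8: u_8=503/660 ∈ [13/20, 17/20) → index 7
j=9: u_9=563/660 ∈ [17/20, 7/8) → index 8
j=10: u_10=623/660 ∈ [37/40, 1) → index 10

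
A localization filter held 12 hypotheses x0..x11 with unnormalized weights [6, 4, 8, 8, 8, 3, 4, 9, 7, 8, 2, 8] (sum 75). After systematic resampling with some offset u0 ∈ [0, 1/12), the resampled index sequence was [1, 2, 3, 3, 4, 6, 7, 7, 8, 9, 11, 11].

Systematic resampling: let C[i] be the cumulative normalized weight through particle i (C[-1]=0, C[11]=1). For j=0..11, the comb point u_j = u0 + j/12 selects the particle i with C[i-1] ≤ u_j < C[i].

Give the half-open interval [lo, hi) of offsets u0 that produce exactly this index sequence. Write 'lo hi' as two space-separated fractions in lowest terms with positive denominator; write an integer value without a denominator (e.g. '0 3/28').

C = [2/25, 2/15, 6/25, 26/75, 34/75, 37/75, 41/75, 2/3, 19/25, 13/15, 67/75, 1]
j=0 picked index 1: u0 ∈ [2/25, 2/15)
j=1 picked index 2: u0 ∈ [1/20, 47/300)
j=2 picked index 3: u0 ∈ [11/150, 9/50)
j=3 picked index 3: u0 ∈ [-1/100, 29/300)
j=4 picked index 4: u0 ∈ [1/75, 3/25)
j=5 picked index 6: u0 ∈ [23/300, 13/100)
j=6 picked index 7: u0 ∈ [7/150, 1/6)
j=7 picked index 7: u0 ∈ [-11/300, 1/12)
j=8 picked index 8: u0 ∈ [0, 7/75)
j=9 picked index 9: u0 ∈ [1/100, 7/60)
j=10 picked index 11: u0 ∈ [3/50, 1/6)
j=11 picked index 11: u0 ∈ [-7/300, 1/12)
intersection: [2/25, 1/12)

2/25 1/12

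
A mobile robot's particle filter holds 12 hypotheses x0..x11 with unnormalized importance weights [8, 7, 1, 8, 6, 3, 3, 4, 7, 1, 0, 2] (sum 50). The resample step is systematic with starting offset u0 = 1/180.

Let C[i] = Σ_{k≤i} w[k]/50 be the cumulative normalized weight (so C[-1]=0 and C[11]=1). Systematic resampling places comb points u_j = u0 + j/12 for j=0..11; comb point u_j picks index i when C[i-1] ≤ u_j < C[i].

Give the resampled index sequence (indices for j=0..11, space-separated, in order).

0 0 1 1 3 3 4 4 6 7 8 8

C = [4/25, 3/10, 8/25, 12/25, 3/5, 33/50, 18/25, 4/5, 47/50, 24/25, 24/25, 1]
j=0: u_0=1/180 ∈ [0, 4/25) → index 0
j=1: u_1=4/45 ∈ [0, 4/25) → index 0
j=2: u_2=31/180 ∈ [4/25, 3/10) → index 1
j=3: u_3=23/90 ∈ [4/25, 3/10) → index 1
j=4: u_4=61/180 ∈ [8/25, 12/25) → index 3
j=5: u_5=19/45 ∈ [8/25, 12/25) → index 3
j=6: u_6=91/180 ∈ [12/25, 3/5) → index 4
j=7: u_7=53/90 ∈ [12/25, 3/5) → index 4
j=8: u_8=121/180 ∈ [33/50, 18/25) → index 6
j=9: u_9=34/45 ∈ [18/25, 4/5) → index 7
j=10: u_10=151/180 ∈ [4/5, 47/50) → index 8
j=11: u_11=83/90 ∈ [4/5, 47/50) → index 8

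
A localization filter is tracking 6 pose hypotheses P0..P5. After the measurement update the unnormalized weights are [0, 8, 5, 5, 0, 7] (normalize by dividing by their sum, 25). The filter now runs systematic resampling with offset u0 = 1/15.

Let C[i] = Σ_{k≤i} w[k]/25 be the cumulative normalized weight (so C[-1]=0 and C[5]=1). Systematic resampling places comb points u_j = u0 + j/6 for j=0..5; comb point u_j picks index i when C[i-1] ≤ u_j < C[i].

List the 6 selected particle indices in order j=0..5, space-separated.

C = [0, 8/25, 13/25, 18/25, 18/25, 1]
j=0: u_0=1/15 ∈ [0, 8/25) → index 1
j=1: u_1=7/30 ∈ [0, 8/25) → index 1
j=2: u_2=2/5 ∈ [8/25, 13/25) → index 2
j=3: u_3=17/30 ∈ [13/25, 18/25) → index 3
j=4: u_4=11/15 ∈ [18/25, 1) → index 5
j=5: u_5=9/10 ∈ [18/25, 1) → index 5

1 1 2 3 5 5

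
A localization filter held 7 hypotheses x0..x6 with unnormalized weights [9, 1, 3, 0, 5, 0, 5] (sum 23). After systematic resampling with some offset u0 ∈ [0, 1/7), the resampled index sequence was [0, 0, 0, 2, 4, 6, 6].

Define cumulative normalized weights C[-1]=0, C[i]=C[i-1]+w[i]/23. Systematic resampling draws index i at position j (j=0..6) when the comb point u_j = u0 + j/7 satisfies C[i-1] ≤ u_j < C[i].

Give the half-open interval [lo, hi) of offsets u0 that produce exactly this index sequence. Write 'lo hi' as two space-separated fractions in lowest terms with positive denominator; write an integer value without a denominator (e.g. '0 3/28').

11/161 17/161

C = [9/23, 10/23, 13/23, 13/23, 18/23, 18/23, 1]
j=0 picked index 0: u0 ∈ [0, 9/23)
j=1 picked index 0: u0 ∈ [-1/7, 40/161)
j=2 picked index 0: u0 ∈ [-2/7, 17/161)
j=3 picked index 2: u0 ∈ [1/161, 22/161)
j=4 picked index 4: u0 ∈ [-1/161, 34/161)
j=5 picked index 6: u0 ∈ [11/161, 2/7)
j=6 picked index 6: u0 ∈ [-12/161, 1/7)
intersection: [11/161, 17/161)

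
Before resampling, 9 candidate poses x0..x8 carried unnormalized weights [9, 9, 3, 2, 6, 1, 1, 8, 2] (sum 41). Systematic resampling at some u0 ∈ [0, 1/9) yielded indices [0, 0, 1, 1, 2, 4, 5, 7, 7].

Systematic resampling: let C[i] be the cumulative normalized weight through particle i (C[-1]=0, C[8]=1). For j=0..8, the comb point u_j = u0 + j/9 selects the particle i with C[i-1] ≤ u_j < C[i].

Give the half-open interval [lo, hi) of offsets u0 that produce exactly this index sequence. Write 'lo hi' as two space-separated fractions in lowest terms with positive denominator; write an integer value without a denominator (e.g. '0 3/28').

C = [9/41, 18/41, 21/41, 23/41, 29/41, 30/41, 31/41, 39/41, 1]
j=0 picked index 0: u0 ∈ [0, 9/41)
j=1 picked index 0: u0 ∈ [-1/9, 40/369)
j=2 picked index 1: u0 ∈ [-1/369, 80/369)
j=3 picked index 1: u0 ∈ [-14/123, 13/123)
j=4 picked index 2: u0 ∈ [-2/369, 25/369)
j=5 picked index 4: u0 ∈ [2/369, 56/369)
j=6 picked index 5: u0 ∈ [5/123, 8/123)
j=7 picked index 7: u0 ∈ [-8/369, 64/369)
j=8 picked index 7: u0 ∈ [-49/369, 23/369)
intersection: [5/123, 23/369)

5/123 23/369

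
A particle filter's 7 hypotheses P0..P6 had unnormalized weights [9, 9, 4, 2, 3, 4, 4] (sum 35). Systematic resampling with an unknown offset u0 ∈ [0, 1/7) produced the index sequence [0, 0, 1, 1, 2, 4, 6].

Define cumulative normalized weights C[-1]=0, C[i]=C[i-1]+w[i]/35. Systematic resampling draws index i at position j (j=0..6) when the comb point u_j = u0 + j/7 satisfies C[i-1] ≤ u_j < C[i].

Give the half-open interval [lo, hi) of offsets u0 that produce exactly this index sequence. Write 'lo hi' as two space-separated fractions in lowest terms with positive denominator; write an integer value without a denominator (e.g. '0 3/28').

C = [9/35, 18/35, 22/35, 24/35, 27/35, 31/35, 1]
j=0 picked index 0: u0 ∈ [0, 9/35)
j=1 picked index 0: u0 ∈ [-1/7, 4/35)
j=2 picked index 1: u0 ∈ [-1/35, 8/35)
j=3 picked index 1: u0 ∈ [-6/35, 3/35)
j=4 picked index 2: u0 ∈ [-2/35, 2/35)
j=5 picked index 4: u0 ∈ [-1/35, 2/35)
j=6 picked index 6: u0 ∈ [1/35, 1/7)
intersection: [1/35, 2/35)

1/35 2/35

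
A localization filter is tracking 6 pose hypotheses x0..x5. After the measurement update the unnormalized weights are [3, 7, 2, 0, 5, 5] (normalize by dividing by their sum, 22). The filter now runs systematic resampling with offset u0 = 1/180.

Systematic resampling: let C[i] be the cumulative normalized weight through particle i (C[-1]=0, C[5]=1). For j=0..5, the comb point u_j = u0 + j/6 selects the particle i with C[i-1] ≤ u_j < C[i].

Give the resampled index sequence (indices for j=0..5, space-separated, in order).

0 1 1 2 4 5

C = [3/22, 5/11, 6/11, 6/11, 17/22, 1]
j=0: u_0=1/180 ∈ [0, 3/22) → index 0
j=1: u_1=31/180 ∈ [3/22, 5/11) → index 1
j=2: u_2=61/180 ∈ [3/22, 5/11) → index 1
j=3: u_3=91/180 ∈ [5/11, 6/11) → index 2
j=4: u_4=121/180 ∈ [6/11, 17/22) → index 4
j=5: u_5=151/180 ∈ [17/22, 1) → index 5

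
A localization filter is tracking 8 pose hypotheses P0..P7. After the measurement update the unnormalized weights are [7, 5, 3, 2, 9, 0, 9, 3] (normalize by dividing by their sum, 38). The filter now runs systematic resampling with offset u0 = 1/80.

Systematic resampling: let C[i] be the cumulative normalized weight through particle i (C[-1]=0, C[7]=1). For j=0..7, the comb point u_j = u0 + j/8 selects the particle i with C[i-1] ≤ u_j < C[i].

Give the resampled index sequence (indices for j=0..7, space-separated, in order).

C = [7/38, 6/19, 15/38, 17/38, 13/19, 13/19, 35/38, 1]
j=0: u_0=1/80 ∈ [0, 7/38) → index 0
j=1: u_1=11/80 ∈ [0, 7/38) → index 0
j=2: u_2=21/80 ∈ [7/38, 6/19) → index 1
j=3: u_3=31/80 ∈ [6/19, 15/38) → index 2
j=4: u_4=41/80 ∈ [17/38, 13/19) → index 4
j=5: u_5=51/80 ∈ [17/38, 13/19) → index 4
j=6: u_6=61/80 ∈ [13/19, 35/38) → index 6
j=7: u_7=71/80 ∈ [13/19, 35/38) → index 6

0 0 1 2 4 4 6 6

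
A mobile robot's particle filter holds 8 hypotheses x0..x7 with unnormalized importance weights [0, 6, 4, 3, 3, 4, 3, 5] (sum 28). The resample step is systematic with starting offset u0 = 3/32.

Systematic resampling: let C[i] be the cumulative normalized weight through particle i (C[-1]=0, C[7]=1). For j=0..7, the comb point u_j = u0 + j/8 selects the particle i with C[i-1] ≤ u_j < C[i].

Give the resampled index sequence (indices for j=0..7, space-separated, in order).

1 2 2 4 5 6 7 7

C = [0, 3/14, 5/14, 13/28, 4/7, 5/7, 23/28, 1]
j=0: u_0=3/32 ∈ [0, 3/14) → index 1
j=1: u_1=7/32 ∈ [3/14, 5/14) → index 2
j=2: u_2=11/32 ∈ [3/14, 5/14) → index 2
j=3: u_3=15/32 ∈ [13/28, 4/7) → index 4
j=4: u_4=19/32 ∈ [4/7, 5/7) → index 5
j=5: u_5=23/32 ∈ [5/7, 23/28) → index 6
j=6: u_6=27/32 ∈ [23/28, 1) → index 7
j=7: u_7=31/32 ∈ [23/28, 1) → index 7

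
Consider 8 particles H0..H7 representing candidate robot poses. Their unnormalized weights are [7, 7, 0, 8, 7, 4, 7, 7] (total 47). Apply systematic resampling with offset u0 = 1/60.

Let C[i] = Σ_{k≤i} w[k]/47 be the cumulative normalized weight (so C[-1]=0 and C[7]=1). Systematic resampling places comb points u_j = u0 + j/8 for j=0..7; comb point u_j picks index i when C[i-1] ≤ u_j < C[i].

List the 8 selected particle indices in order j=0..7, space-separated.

C = [7/47, 14/47, 14/47, 22/47, 29/47, 33/47, 40/47, 1]
j=0: u_0=1/60 ∈ [0, 7/47) → index 0
j=1: u_1=17/120 ∈ [0, 7/47) → index 0
j=2: u_2=4/15 ∈ [7/47, 14/47) → index 1
j=3: u_3=47/120 ∈ [14/47, 22/47) → index 3
j=4: u_4=31/60 ∈ [22/47, 29/47) → index 4
j=5: u_5=77/120 ∈ [29/47, 33/47) → index 5
j=6: u_6=23/30 ∈ [33/47, 40/47) → index 6
j=7: u_7=107/120 ∈ [40/47, 1) → index 7

0 0 1 3 4 5 6 7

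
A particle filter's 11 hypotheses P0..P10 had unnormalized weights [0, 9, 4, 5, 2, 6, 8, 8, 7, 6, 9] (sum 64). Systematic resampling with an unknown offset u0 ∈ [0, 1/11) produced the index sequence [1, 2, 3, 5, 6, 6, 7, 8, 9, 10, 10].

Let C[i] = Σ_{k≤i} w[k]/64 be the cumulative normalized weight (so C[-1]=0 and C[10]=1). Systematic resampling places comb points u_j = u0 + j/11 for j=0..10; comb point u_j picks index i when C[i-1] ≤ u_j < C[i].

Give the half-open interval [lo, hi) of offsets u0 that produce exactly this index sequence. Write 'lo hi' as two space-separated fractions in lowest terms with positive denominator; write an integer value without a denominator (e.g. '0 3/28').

35/704 27/352

C = [0, 9/64, 13/64, 9/32, 5/16, 13/32, 17/32, 21/32, 49/64, 55/64, 1]
j=0 picked index 1: u0 ∈ [0, 9/64)
j=1 picked index 2: u0 ∈ [35/704, 79/704)
j=2 picked index 3: u0 ∈ [15/704, 35/352)
j=3 picked index 5: u0 ∈ [7/176, 47/352)
j=4 picked index 6: u0 ∈ [15/352, 59/352)
j=5 picked index 6: u0 ∈ [-17/352, 27/352)
j=6 picked index 7: u0 ∈ [-5/352, 39/352)
j=7 picked index 8: u0 ∈ [7/352, 91/704)
j=8 picked index 9: u0 ∈ [27/704, 93/704)
j=9 picked index 10: u0 ∈ [29/704, 2/11)
j=10 picked index 10: u0 ∈ [-35/704, 1/11)
intersection: [35/704, 27/352)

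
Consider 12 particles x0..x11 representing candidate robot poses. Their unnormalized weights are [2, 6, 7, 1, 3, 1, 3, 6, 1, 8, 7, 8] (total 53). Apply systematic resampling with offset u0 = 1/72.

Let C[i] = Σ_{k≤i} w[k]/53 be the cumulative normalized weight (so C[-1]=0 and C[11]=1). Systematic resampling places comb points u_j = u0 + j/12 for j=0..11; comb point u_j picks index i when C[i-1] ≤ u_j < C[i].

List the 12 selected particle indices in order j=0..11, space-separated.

C = [2/53, 8/53, 15/53, 16/53, 19/53, 20/53, 23/53, 29/53, 30/53, 38/53, 45/53, 1]
j=0: u_0=1/72 ∈ [0, 2/53) → index 0
j=1: u_1=7/72 ∈ [2/53, 8/53) → index 1
j=2: u_2=13/72 ∈ [8/53, 15/53) → index 2
j=3: u_3=19/72 ∈ [8/53, 15/53) → index 2
j=4: u_4=25/72 ∈ [16/53, 19/53) → index 4
j=5: u_5=31/72 ∈ [20/53, 23/53) → index 6
j=6: u_6=37/72 ∈ [23/53, 29/53) → index 7
j=7: u_7=43/72 ∈ [30/53, 38/53) → index 9
j=8: u_8=49/72 ∈ [30/53, 38/53) → index 9
j=9: u_9=55/72 ∈ [38/53, 45/53) → index 10
j=10: u_10=61/72 ∈ [38/53, 45/53) → index 10
j=11: u_11=67/72 ∈ [45/53, 1) → index 11

0 1 2 2 4 6 7 9 9 10 10 11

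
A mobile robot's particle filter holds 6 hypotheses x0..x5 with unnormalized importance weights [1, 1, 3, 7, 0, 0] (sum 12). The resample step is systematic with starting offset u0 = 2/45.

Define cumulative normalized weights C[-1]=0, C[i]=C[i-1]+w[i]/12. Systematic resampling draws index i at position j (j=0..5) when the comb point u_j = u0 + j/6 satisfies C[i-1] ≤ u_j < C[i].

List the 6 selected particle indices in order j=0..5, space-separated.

0 2 2 3 3 3

C = [1/12, 1/6, 5/12, 1, 1, 1]
j=0: u_0=2/45 ∈ [0, 1/12) → index 0
j=1: u_1=19/90 ∈ [1/6, 5/12) → index 2
j=2: u_2=17/45 ∈ [1/6, 5/12) → index 2
j=3: u_3=49/90 ∈ [5/12, 1) → index 3
j=4: u_4=32/45 ∈ [5/12, 1) → index 3
j=5: u_5=79/90 ∈ [5/12, 1) → index 3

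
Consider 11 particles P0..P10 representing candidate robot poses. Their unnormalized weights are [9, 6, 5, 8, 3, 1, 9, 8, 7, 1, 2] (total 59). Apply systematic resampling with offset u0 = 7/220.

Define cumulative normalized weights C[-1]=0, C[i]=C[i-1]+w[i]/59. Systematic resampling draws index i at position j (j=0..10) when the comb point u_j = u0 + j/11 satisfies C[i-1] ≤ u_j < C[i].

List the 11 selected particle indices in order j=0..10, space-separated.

C = [9/59, 15/59, 20/59, 28/59, 31/59, 32/59, 41/59, 49/59, 56/59, 57/59, 1]
j=0: u_0=7/220 ∈ [0, 9/59) → index 0
j=1: u_1=27/220 ∈ [0, 9/59) → index 0
j=2: u_2=47/220 ∈ [9/59, 15/59) → index 1
j=3: u_3=67/220 ∈ [15/59, 20/59) → index 2
j=4: u_4=87/220 ∈ [20/59, 28/59) → index 3
j=5: u_5=107/220 ∈ [28/59, 31/59) → index 4
j=6: u_6=127/220 ∈ [32/59, 41/59) → index 6
j=7: u_7=147/220 ∈ [32/59, 41/59) → index 6
j=8: u_8=167/220 ∈ [41/59, 49/59) → index 7
j=9: u_9=17/20 ∈ [49/59, 56/59) → index 8
j=10: u_10=207/220 ∈ [49/59, 56/59) → index 8

0 0 1 2 3 4 6 6 7 8 8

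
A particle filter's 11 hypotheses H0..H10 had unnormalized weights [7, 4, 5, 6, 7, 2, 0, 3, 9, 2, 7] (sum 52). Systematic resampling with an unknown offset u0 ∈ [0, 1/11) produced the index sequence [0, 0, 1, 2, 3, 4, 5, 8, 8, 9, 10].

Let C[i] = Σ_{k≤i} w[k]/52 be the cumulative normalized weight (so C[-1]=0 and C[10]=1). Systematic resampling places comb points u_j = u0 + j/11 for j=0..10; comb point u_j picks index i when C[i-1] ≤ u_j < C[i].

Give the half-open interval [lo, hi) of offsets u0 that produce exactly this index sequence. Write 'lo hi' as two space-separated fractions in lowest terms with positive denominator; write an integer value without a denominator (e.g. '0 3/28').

C = [7/52, 11/52, 4/13, 11/26, 29/52, 31/52, 31/52, 17/26, 43/52, 45/52, 1]
j=0 picked index 0: u0 ∈ [0, 7/52)
j=1 picked index 0: u0 ∈ [-1/11, 25/572)
j=2 picked index 1: u0 ∈ [-27/572, 17/572)
j=3 picked index 2: u0 ∈ [-35/572, 5/143)
j=4 picked index 3: u0 ∈ [-8/143, 17/286)
j=5 picked index 4: u0 ∈ [-9/286, 59/572)
j=6 picked index 5: u0 ∈ [7/572, 29/572)
j=7 picked index 8: u0 ∈ [5/286, 109/572)
j=8 picked index 8: u0 ∈ [-21/286, 57/572)
j=9 picked index 9: u0 ∈ [5/572, 27/572)
j=10 picked index 10: u0 ∈ [-25/572, 1/11)
intersection: [5/286, 17/572)

5/286 17/572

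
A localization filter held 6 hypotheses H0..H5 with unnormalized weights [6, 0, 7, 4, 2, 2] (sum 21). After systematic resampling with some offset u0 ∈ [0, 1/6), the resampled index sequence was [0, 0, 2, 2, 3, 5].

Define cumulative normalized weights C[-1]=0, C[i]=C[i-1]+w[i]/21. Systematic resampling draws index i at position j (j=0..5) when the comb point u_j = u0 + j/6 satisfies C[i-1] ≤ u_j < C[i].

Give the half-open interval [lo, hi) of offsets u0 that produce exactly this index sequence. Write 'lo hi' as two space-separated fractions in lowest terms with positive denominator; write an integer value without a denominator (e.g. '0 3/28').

C = [2/7, 2/7, 13/21, 17/21, 19/21, 1]
j=0 picked index 0: u0 ∈ [0, 2/7)
j=1 picked index 0: u0 ∈ [-1/6, 5/42)
j=2 picked index 2: u0 ∈ [-1/21, 2/7)
j=3 picked index 2: u0 ∈ [-3/14, 5/42)
j=4 picked index 3: u0 ∈ [-1/21, 1/7)
j=5 picked index 5: u0 ∈ [1/14, 1/6)
intersection: [1/14, 5/42)

1/14 5/42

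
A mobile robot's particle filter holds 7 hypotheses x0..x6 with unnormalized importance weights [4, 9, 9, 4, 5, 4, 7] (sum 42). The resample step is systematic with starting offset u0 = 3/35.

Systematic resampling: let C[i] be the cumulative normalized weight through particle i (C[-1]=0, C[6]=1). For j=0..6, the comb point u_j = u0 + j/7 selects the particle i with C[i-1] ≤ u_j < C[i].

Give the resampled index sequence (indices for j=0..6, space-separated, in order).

C = [2/21, 13/42, 11/21, 13/21, 31/42, 5/6, 1]
j=0: u_0=3/35 ∈ [0, 2/21) → index 0
j=1: u_1=8/35 ∈ [2/21, 13/42) → index 1
j=2: u_2=13/35 ∈ [13/42, 11/21) → index 2
j=3: u_3=18/35 ∈ [13/42, 11/21) → index 2
j=4: u_4=23/35 ∈ [13/21, 31/42) → index 4
j=5: u_5=4/5 ∈ [31/42, 5/6) → index 5
j=6: u_6=33/35 ∈ [5/6, 1) → index 6

0 1 2 2 4 5 6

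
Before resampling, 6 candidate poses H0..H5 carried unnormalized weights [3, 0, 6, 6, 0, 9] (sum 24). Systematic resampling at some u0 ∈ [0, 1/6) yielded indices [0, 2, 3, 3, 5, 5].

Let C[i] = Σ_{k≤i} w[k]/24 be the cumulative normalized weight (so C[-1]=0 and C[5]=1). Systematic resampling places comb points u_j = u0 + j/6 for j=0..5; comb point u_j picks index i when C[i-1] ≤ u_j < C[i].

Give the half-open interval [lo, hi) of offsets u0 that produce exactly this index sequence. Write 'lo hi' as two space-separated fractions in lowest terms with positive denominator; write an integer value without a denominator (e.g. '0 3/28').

C = [1/8, 1/8, 3/8, 5/8, 5/8, 1]
j=0 picked index 0: u0 ∈ [0, 1/8)
j=1 picked index 2: u0 ∈ [-1/24, 5/24)
j=2 picked index 3: u0 ∈ [1/24, 7/24)
j=3 picked index 3: u0 ∈ [-1/8, 1/8)
j=4 picked index 5: u0 ∈ [-1/24, 1/3)
j=5 picked index 5: u0 ∈ [-5/24, 1/6)
intersection: [1/24, 1/8)

1/24 1/8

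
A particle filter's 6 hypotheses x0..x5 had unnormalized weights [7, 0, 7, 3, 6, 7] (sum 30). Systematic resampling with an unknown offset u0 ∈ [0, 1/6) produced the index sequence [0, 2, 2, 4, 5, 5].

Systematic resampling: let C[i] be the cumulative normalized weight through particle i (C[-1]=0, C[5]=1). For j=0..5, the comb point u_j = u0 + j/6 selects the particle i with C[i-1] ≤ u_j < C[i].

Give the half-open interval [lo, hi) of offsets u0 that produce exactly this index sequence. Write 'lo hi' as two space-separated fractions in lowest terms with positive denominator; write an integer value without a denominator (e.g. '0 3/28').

1/10 2/15

C = [7/30, 7/30, 7/15, 17/30, 23/30, 1]
j=0 picked index 0: u0 ∈ [0, 7/30)
j=1 picked index 2: u0 ∈ [1/15, 3/10)
j=2 picked index 2: u0 ∈ [-1/10, 2/15)
j=3 picked index 4: u0 ∈ [1/15, 4/15)
j=4 picked index 5: u0 ∈ [1/10, 1/3)
j=5 picked index 5: u0 ∈ [-1/15, 1/6)
intersection: [1/10, 2/15)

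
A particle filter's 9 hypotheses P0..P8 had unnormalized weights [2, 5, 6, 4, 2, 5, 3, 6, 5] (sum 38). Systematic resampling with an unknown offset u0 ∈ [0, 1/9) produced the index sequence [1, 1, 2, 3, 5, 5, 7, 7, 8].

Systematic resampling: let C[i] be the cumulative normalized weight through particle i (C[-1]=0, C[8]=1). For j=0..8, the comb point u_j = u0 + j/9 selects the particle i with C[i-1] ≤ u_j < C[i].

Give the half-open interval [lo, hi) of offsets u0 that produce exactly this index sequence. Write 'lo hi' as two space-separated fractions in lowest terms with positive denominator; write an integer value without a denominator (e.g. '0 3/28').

C = [1/19, 7/38, 13/38, 17/38, 1/2, 12/19, 27/38, 33/38, 1]
j=0 picked index 1: u0 ∈ [1/19, 7/38)
j=1 picked index 1: u0 ∈ [-10/171, 25/342)
j=2 picked index 2: u0 ∈ [-13/342, 41/342)
j=3 picked index 3: u0 ∈ [1/114, 13/114)
j=4 picked index 5: u0 ∈ [1/18, 32/171)
j=5 picked index 5: u0 ∈ [-1/18, 13/171)
j=6 picked index 7: u0 ∈ [5/114, 23/114)
j=7 picked index 7: u0 ∈ [-23/342, 31/342)
j=8 picked index 8: u0 ∈ [-7/342, 1/9)
intersection: [1/18, 25/342)

1/18 25/342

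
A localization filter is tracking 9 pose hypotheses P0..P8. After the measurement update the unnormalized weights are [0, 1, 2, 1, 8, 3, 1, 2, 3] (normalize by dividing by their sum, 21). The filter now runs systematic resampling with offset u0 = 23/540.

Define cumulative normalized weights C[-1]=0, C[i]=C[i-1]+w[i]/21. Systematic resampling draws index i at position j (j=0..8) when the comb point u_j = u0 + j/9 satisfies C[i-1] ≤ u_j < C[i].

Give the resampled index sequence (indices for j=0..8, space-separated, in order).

C = [0, 1/21, 1/7, 4/21, 4/7, 5/7, 16/21, 6/7, 1]
j=0: u_0=23/540 ∈ [0, 1/21) → index 1
j=1: u_1=83/540 ∈ [1/7, 4/21) → index 3
j=2: u_2=143/540 ∈ [4/21, 4/7) → index 4
j=3: u_3=203/540 ∈ [4/21, 4/7) → index 4
j=4: u_4=263/540 ∈ [4/21, 4/7) → index 4
j=5: u_5=323/540 ∈ [4/7, 5/7) → index 5
j=6: u_6=383/540 ∈ [4/7, 5/7) → index 5
j=7: u_7=443/540 ∈ [16/21, 6/7) → index 7
j=8: u_8=503/540 ∈ [6/7, 1) → index 8

1 3 4 4 4 5 5 7 8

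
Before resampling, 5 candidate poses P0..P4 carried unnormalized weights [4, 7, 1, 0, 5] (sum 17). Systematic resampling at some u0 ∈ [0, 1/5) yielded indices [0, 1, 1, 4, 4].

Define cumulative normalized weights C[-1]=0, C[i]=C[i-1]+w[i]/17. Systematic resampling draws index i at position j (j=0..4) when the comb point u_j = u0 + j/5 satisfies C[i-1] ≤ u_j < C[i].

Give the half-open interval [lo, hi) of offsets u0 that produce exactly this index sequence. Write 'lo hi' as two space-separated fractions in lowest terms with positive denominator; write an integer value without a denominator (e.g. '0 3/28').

9/85 1/5

C = [4/17, 11/17, 12/17, 12/17, 1]
j=0 picked index 0: u0 ∈ [0, 4/17)
j=1 picked index 1: u0 ∈ [3/85, 38/85)
j=2 picked index 1: u0 ∈ [-14/85, 21/85)
j=3 picked index 4: u0 ∈ [9/85, 2/5)
j=4 picked index 4: u0 ∈ [-8/85, 1/5)
intersection: [9/85, 1/5)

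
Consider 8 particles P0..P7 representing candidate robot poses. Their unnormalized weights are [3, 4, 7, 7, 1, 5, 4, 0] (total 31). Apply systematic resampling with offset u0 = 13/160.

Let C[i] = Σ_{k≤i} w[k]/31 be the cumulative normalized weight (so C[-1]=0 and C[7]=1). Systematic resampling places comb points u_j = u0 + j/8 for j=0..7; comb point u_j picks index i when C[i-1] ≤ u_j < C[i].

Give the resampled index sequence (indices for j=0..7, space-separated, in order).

0 1 2 3 3 4 5 6

C = [3/31, 7/31, 14/31, 21/31, 22/31, 27/31, 1, 1]
j=0: u_0=13/160 ∈ [0, 3/31) → index 0
j=1: u_1=33/160 ∈ [3/31, 7/31) → index 1
j=2: u_2=53/160 ∈ [7/31, 14/31) → index 2
j=3: u_3=73/160 ∈ [14/31, 21/31) → index 3
j=4: u_4=93/160 ∈ [14/31, 21/31) → index 3
j=5: u_5=113/160 ∈ [21/31, 22/31) → index 4
j=6: u_6=133/160 ∈ [22/31, 27/31) → index 5
j=7: u_7=153/160 ∈ [27/31, 1) → index 6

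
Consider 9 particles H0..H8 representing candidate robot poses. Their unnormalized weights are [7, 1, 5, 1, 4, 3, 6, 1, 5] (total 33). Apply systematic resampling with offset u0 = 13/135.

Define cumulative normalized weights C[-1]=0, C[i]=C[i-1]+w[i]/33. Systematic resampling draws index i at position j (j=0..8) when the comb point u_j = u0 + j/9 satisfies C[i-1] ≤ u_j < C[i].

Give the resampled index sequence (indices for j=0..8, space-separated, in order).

0 0 2 4 4 6 6 8 8

C = [7/33, 8/33, 13/33, 14/33, 6/11, 7/11, 9/11, 28/33, 1]
j=0: u_0=13/135 ∈ [0, 7/33) → index 0
j=1: u_1=28/135 ∈ [0, 7/33) → index 0
j=2: u_2=43/135 ∈ [8/33, 13/33) → index 2
j=3: u_3=58/135 ∈ [14/33, 6/11) → index 4
j=4: u_4=73/135 ∈ [14/33, 6/11) → index 4
j=5: u_5=88/135 ∈ [7/11, 9/11) → index 6
j=6: u_6=103/135 ∈ [7/11, 9/11) → index 6
j=7: u_7=118/135 ∈ [28/33, 1) → index 8
j=8: u_8=133/135 ∈ [28/33, 1) → index 8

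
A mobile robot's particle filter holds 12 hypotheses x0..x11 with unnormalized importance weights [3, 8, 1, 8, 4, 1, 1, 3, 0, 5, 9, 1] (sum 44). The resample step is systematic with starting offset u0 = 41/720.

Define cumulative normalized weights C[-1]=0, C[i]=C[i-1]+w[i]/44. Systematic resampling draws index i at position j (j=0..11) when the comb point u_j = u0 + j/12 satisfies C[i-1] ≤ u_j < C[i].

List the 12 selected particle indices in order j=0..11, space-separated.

C = [3/44, 1/4, 3/11, 5/11, 6/11, 25/44, 13/22, 29/44, 29/44, 17/22, 43/44, 1]
j=0: u_0=41/720 ∈ [0, 3/44) → index 0
j=1: u_1=101/720 ∈ [3/44, 1/4) → index 1
j=2: u_2=161/720 ∈ [3/44, 1/4) → index 1
j=3: u_3=221/720 ∈ [3/11, 5/11) → index 3
j=4: u_4=281/720 ∈ [3/11, 5/11) → index 3
j=5: u_5=341/720 ∈ [5/11, 6/11) → index 4
j=6: u_6=401/720 ∈ [6/11, 25/44) → index 5
j=7: u_7=461/720 ∈ [13/22, 29/44) → index 7
j=8: u_8=521/720 ∈ [29/44, 17/22) → index 9
j=9: u_9=581/720 ∈ [17/22, 43/44) → index 10
j=10: u_10=641/720 ∈ [17/22, 43/44) → index 10
j=11: u_11=701/720 ∈ [17/22, 43/44) → index 10

0 1 1 3 3 4 5 7 9 10 10 10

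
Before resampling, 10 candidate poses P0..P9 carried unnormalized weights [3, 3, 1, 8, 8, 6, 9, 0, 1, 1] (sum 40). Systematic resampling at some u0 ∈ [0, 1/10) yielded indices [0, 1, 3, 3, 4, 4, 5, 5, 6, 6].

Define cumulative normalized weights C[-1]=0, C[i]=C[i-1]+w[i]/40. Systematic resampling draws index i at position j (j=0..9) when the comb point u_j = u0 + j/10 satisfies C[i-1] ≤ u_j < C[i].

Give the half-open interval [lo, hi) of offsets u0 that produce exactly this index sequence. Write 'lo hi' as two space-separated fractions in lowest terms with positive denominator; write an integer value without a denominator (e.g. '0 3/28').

0 1/40

C = [3/40, 3/20, 7/40, 3/8, 23/40, 29/40, 19/20, 19/20, 39/40, 1]
j=0 picked index 0: u0 ∈ [0, 3/40)
j=1 picked index 1: u0 ∈ [-1/40, 1/20)
j=2 picked index 3: u0 ∈ [-1/40, 7/40)
j=3 picked index 3: u0 ∈ [-1/8, 3/40)
j=4 picked index 4: u0 ∈ [-1/40, 7/40)
j=5 picked index 4: u0 ∈ [-1/8, 3/40)
j=6 picked index 5: u0 ∈ [-1/40, 1/8)
j=7 picked index 5: u0 ∈ [-1/8, 1/40)
j=8 picked index 6: u0 ∈ [-3/40, 3/20)
j=9 picked index 6: u0 ∈ [-7/40, 1/20)
intersection: [0, 1/40)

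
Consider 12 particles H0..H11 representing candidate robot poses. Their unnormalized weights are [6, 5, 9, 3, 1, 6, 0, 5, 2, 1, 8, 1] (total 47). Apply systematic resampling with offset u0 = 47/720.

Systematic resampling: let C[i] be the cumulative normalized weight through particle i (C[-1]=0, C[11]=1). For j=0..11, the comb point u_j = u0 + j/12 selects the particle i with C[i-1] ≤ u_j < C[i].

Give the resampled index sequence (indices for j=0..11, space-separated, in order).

0 1 1 2 2 3 5 7 7 10 10 11

C = [6/47, 11/47, 20/47, 23/47, 24/47, 30/47, 30/47, 35/47, 37/47, 38/47, 46/47, 1]
j=0: u_0=47/720 ∈ [0, 6/47) → index 0
j=1: u_1=107/720 ∈ [6/47, 11/47) → index 1
j=2: u_2=167/720 ∈ [6/47, 11/47) → index 1
j=3: u_3=227/720 ∈ [11/47, 20/47) → index 2
j=4: u_4=287/720 ∈ [11/47, 20/47) → index 2
j=5: u_5=347/720 ∈ [20/47, 23/47) → index 3
j=6: u_6=407/720 ∈ [24/47, 30/47) → index 5
j=7: u_7=467/720 ∈ [30/47, 35/47) → index 7
j=8: u_8=527/720 ∈ [30/47, 35/47) → index 7
j=9: u_9=587/720 ∈ [38/47, 46/47) → index 10
j=10: u_10=647/720 ∈ [38/47, 46/47) → index 10
j=11: u_11=707/720 ∈ [46/47, 1) → index 11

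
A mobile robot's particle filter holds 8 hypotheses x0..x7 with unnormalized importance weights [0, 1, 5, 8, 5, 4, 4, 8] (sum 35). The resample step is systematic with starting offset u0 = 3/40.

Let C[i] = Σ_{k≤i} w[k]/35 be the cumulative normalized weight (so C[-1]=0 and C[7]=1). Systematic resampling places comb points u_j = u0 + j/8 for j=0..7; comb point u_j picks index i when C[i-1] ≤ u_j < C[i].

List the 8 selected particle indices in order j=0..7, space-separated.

C = [0, 1/35, 6/35, 2/5, 19/35, 23/35, 27/35, 1]
j=0: u_0=3/40 ∈ [1/35, 6/35) → index 2
j=1: u_1=1/5 ∈ [6/35, 2/5) → index 3
j=2: u_2=13/40 ∈ [6/35, 2/5) → index 3
j=3: u_3=9/20 ∈ [2/5, 19/35) → index 4
j=4: u_4=23/40 ∈ [19/35, 23/35) → index 5
j=5: u_5=7/10 ∈ [23/35, 27/35) → index 6
j=6: u_6=33/40 ∈ [27/35, 1) → index 7
j=7: u_7=19/20 ∈ [27/35, 1) → index 7

2 3 3 4 5 6 7 7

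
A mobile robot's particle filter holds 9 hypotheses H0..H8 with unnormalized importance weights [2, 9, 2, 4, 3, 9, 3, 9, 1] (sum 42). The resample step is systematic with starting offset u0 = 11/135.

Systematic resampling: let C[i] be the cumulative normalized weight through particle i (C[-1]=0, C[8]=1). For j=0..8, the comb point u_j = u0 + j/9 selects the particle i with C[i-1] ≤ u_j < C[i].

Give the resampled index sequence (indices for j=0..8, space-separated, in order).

C = [1/21, 11/42, 13/42, 17/42, 10/21, 29/42, 16/21, 41/42, 1]
j=0: u_0=11/135 ∈ [1/21, 11/42) → index 1
j=1: u_1=26/135 ∈ [1/21, 11/42) → index 1
j=2: u_2=41/135 ∈ [11/42, 13/42) → index 2
j=3: u_3=56/135 ∈ [17/42, 10/21) → index 4
j=4: u_4=71/135 ∈ [10/21, 29/42) → index 5
j=5: u_5=86/135 ∈ [10/21, 29/42) → index 5
j=6: u_6=101/135 ∈ [29/42, 16/21) → index 6
j=7: u_7=116/135 ∈ [16/21, 41/42) → index 7
j=8: u_8=131/135 ∈ [16/21, 41/42) → index 7

1 1 2 4 5 5 6 7 7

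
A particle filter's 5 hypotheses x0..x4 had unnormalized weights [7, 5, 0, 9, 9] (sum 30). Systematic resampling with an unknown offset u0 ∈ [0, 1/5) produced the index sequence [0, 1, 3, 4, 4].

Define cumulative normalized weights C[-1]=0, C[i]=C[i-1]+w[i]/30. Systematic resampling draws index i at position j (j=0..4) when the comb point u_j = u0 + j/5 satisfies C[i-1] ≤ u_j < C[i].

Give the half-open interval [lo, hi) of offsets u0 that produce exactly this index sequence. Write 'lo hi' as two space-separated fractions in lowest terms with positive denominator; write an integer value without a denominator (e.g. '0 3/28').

1/10 1/5

C = [7/30, 2/5, 2/5, 7/10, 1]
j=0 picked index 0: u0 ∈ [0, 7/30)
j=1 picked index 1: u0 ∈ [1/30, 1/5)
j=2 picked index 3: u0 ∈ [0, 3/10)
j=3 picked index 4: u0 ∈ [1/10, 2/5)
j=4 picked index 4: u0 ∈ [-1/10, 1/5)
intersection: [1/10, 1/5)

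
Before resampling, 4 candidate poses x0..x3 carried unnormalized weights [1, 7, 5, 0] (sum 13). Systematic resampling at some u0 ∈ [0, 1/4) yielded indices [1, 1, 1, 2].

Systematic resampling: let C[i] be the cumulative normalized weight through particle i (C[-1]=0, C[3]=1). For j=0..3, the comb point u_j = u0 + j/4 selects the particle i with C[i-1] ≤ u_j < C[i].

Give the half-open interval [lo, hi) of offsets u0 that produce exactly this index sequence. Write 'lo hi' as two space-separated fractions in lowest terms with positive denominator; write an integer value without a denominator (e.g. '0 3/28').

1/13 3/26

C = [1/13, 8/13, 1, 1]
j=0 picked index 1: u0 ∈ [1/13, 8/13)
j=1 picked index 1: u0 ∈ [-9/52, 19/52)
j=2 picked index 1: u0 ∈ [-11/26, 3/26)
j=3 picked index 2: u0 ∈ [-7/52, 1/4)
intersection: [1/13, 3/26)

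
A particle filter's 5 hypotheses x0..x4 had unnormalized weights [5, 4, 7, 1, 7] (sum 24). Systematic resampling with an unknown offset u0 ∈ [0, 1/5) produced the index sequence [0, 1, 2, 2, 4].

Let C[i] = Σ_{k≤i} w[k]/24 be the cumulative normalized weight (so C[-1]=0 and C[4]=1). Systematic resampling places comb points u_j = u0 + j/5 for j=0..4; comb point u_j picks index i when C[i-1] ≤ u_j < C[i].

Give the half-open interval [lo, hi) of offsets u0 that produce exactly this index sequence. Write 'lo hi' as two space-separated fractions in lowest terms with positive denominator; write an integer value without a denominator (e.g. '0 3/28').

C = [5/24, 3/8, 2/3, 17/24, 1]
j=0 picked index 0: u0 ∈ [0, 5/24)
j=1 picked index 1: u0 ∈ [1/120, 7/40)
j=2 picked index 2: u0 ∈ [-1/40, 4/15)
j=3 picked index 2: u0 ∈ [-9/40, 1/15)
j=4 picked index 4: u0 ∈ [-11/120, 1/5)
intersection: [1/120, 1/15)

1/120 1/15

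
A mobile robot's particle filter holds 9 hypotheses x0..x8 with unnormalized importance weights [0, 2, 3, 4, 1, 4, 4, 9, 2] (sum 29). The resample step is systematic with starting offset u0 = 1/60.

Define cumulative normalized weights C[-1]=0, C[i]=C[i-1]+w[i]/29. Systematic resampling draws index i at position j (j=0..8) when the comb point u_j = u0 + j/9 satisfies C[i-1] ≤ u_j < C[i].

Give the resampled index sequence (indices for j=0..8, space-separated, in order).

C = [0, 2/29, 5/29, 9/29, 10/29, 14/29, 18/29, 27/29, 1]
j=0: u_0=1/60 ∈ [0, 2/29) → index 1
j=1: u_1=23/180 ∈ [2/29, 5/29) → index 2
j=2: u_2=43/180 ∈ [5/29, 9/29) → index 3
j=3: u_3=7/20 ∈ [10/29, 14/29) → index 5
j=4: u_4=83/180 ∈ [10/29, 14/29) → index 5
j=5: u_5=103/180 ∈ [14/29, 18/29) → index 6
j=6: u_6=41/60 ∈ [18/29, 27/29) → index 7
j=7: u_7=143/180 ∈ [18/29, 27/29) → index 7
j=8: u_8=163/180 ∈ [18/29, 27/29) → index 7

1 2 3 5 5 6 7 7 7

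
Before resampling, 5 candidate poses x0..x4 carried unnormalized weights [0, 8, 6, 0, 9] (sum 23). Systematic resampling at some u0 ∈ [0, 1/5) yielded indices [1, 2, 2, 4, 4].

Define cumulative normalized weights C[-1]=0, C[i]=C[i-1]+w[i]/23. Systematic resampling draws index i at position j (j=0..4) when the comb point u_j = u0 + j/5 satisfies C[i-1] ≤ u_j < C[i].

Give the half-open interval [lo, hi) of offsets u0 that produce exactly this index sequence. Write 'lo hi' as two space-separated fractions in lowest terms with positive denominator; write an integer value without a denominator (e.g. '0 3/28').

17/115 1/5

C = [0, 8/23, 14/23, 14/23, 1]
j=0 picked index 1: u0 ∈ [0, 8/23)
j=1 picked index 2: u0 ∈ [17/115, 47/115)
j=2 picked index 2: u0 ∈ [-6/115, 24/115)
j=3 picked index 4: u0 ∈ [1/115, 2/5)
j=4 picked index 4: u0 ∈ [-22/115, 1/5)
intersection: [17/115, 1/5)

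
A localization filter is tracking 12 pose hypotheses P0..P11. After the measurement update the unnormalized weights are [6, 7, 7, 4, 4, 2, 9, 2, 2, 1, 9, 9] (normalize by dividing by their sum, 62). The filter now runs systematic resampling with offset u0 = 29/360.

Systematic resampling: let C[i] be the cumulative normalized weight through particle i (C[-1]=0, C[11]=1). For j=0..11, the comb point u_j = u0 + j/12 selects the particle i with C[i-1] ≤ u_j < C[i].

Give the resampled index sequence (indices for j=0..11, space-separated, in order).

C = [3/31, 13/62, 10/31, 12/31, 14/31, 15/31, 39/62, 41/62, 43/62, 22/31, 53/62, 1]
j=0: u_0=29/360 ∈ [0, 3/31) → index 0
j=1: u_1=59/360 ∈ [3/31, 13/62) → index 1
j=2: u_2=89/360 ∈ [13/62, 10/31) → index 2
j=3: u_3=119/360 ∈ [10/31, 12/31) → index 3
j=4: u_4=149/360 ∈ [12/31, 14/31) → index 4
j=5: u_5=179/360 ∈ [15/31, 39/62) → index 6
j=6: u_6=209/360 ∈ [15/31, 39/62) → index 6
j=7: u_7=239/360 ∈ [41/62, 43/62) → index 8
j=8: u_8=269/360 ∈ [22/31, 53/62) → index 10
j=9: u_9=299/360 ∈ [22/31, 53/62) → index 10
j=10: u_10=329/360 ∈ [53/62, 1) → index 11
j=11: u_11=359/360 ∈ [53/62, 1) → index 11

0 1 2 3 4 6 6 8 10 10 11 11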